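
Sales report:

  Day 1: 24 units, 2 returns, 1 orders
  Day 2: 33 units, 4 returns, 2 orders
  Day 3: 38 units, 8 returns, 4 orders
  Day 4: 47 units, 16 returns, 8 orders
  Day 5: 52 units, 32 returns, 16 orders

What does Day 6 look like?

For the units, alternating steps +9, +5, +9, +5, …: 24, 33, 38, 47, 52 → 61.
Returns: ×2 each step; 2, 4, 8, 16, 32 → 64.
Orders goes 1, 2, 4, 8, 16 → 32 (always the previous value of the returns).
So the next line is 61 units, 64 returns, 32 orders.

61 units, 64 returns, 32 orders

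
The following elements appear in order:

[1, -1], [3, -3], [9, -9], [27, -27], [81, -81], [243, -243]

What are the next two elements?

First coordinate — ×3 each step: 1, 3, 9, 27, 81, 243 → 729 → 2187.
Second coordinate — always the negative of the first coordinate: -1, -3, -9, -27, -81, -243 → -729 → -2187.
Putting the parts together: [729, -729] and then [2187, -2187].

[729, -729], [2187, -2187]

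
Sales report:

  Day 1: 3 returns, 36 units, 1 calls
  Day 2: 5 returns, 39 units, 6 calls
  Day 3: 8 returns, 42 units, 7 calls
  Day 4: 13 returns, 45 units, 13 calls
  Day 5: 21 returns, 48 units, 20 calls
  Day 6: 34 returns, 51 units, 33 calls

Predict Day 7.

55 returns, 54 units, 53 calls

Returns: each term is the sum of the two before it, so 3, 5, 8, 13, 21, 34 → 55.
Units: 36, 39, 42, 45, 48, 51 → 54 (+3 each step).
For the calls, each term is the sum of the two before it: 1, 6, 7, 13, 20, 33 → 53.
Putting it together: 55 returns, 54 units, 53 calls.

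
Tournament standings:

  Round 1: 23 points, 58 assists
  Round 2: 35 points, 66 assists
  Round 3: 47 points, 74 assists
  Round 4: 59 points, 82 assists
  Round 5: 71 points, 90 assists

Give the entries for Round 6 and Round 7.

For the points, +12 each step: 23, 35, 47, 59, 71 → 83 → 95.
For the assists, +8 each step: 58, 66, 74, 82, 90 → 98 → 106.
So the next two rows are 83 points, 98 assists and 95 points, 106 assists.

83 points, 98 assists; 95 points, 106 assists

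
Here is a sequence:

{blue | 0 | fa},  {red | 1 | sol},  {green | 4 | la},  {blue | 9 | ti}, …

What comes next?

{red | 16 | do}

For the colour, repeats blue → red → green: blue, red, green, blue → red.
Second part goes 0, 1, 4, 9 → 16 (differences are 1, 3, 5, … (increasing by 2 each time)).
Note — runs through the solfège scale do→ti: fa, sol, la, ti → do.
Combining the parts gives {red | 16 | do}.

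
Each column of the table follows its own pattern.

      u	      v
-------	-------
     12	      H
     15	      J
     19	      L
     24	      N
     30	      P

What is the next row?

Column u — differences are 3, 4, 5, … (increasing by 1 each time): 12, 15, 19, 24, 30 → 37.
Column v: H, J, L, N, P → R (letters move forward 2 places in the alphabet).
So the next row is 37  R.

37  R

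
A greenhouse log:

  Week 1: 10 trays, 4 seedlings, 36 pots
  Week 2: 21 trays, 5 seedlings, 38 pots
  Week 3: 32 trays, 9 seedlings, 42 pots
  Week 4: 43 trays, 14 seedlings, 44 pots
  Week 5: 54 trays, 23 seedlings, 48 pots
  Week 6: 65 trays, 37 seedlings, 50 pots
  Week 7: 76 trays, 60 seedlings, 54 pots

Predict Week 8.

Trays: +11 each step, so 10, 21, 32, 43, 54, 65, 76 → 87.
Seedlings goes 4, 5, 9, 14, 23, 37, 60 → 97 (each term is the sum of the two before it).
For the pots, alternating steps +2, +4, +2, +4, …: 36, 38, 42, 44, 48, 50, 54 → 56.
Putting it together: 87 trays, 97 seedlings, 56 pots.

87 trays, 97 seedlings, 56 pots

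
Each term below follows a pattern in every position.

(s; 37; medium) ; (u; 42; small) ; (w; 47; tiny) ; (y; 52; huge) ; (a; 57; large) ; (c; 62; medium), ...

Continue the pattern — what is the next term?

Letter — letters move forward 2 places in the alphabet, wrapping Z→A: s, u, w, y, a, c → e.
Second component goes 37, 42, 47, 52, 57, 62 → 67 (+5 each step).
Size: repeats medium → small → tiny → huge → large, so medium, small, tiny, huge, large, medium → small.
Putting it together: (e; 67; small).

(e; 67; small)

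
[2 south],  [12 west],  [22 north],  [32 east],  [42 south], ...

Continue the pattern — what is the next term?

First value — +10 each step: 2, 12, 22, 32, 42 → 52.
Direction goes south, west, north, east, south → west (repeats south → west → north → east).
So the next term is [52 west].

[52 west]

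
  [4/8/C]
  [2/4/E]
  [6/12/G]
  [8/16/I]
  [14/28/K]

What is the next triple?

[22/44/M]

First component: 4, 2, 6, 8, 14 → 22 (each term is the sum of the two before it).
Second component: 8, 4, 12, 16, 28 → 44 (always 2 × the first component).
Letter — letters move forward 2 places in the alphabet: C, E, G, I, K → M.
Putting it together: [22/44/M].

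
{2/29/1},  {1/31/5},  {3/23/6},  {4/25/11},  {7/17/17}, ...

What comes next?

First component: 2, 1, 3, 4, 7 → 11 (each term is the sum of the two before it).
For the second component, alternating steps +2, −8, +2, −8, …: 29, 31, 23, 25, 17 → 19.
Third component: each term is the sum of the two before it; 1, 5, 6, 11, 17 → 28.
Combining the parts gives {11/19/28}.

{11/19/28}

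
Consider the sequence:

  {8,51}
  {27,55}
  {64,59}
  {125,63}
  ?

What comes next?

{216,67}

First value: 8, 27, 64, 125 → 216 (perfect cubes: 2³, 3³, 4³, …).
Second value: 51, 55, 59, 63 → 67 (+4 each step).
Putting it together: {216,67}.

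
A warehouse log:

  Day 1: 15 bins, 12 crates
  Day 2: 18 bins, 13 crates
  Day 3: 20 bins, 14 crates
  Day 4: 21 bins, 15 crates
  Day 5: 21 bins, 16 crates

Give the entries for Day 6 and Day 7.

For the bins, differences are 3, 2, 1, … (decreasing by 1 each time): 15, 18, 20, 21, 21 → 20 → 18.
Crates: +1 each step, so 12, 13, 14, 15, 16 → 17 → 18.
So the next two lines are 20 bins, 17 crates and 18 bins, 18 crates.

20 bins, 17 crates; 18 bins, 18 crates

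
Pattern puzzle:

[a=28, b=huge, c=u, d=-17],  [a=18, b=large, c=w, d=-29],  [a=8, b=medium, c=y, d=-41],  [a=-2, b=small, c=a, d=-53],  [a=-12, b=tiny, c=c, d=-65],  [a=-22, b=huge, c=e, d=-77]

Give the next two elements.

[a=-32, b=large, c=g, d=-89], [a=-42, b=medium, c=i, d=-101]

A — −10 each step: 28, 18, 8, -2, -12, -22 → -32 → -42.
B: repeats huge → large → medium → small → tiny; huge, large, medium, small, tiny, huge → large → medium.
C: u, w, y, a, c, e → g → i (letters move forward 2 places in the alphabet, wrapping Z→A).
D: −12 each step, so -17, -29, -41, -53, -65, -77 → -89 → -101.
So the next two elements are [a=-32, b=large, c=g, d=-89] and [a=-42, b=medium, c=i, d=-101].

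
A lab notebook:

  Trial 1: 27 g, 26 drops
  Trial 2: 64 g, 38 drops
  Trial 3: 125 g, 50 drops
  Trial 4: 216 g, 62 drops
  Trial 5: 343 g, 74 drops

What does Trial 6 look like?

512 g, 86 drops

G goes 27, 64, 125, 216, 343 → 512 (perfect cubes: 3³, 4³, 5³, …).
Drops: +12 each step; 26, 38, 50, 62, 74 → 86.
Combining the parts gives 512 g, 86 drops.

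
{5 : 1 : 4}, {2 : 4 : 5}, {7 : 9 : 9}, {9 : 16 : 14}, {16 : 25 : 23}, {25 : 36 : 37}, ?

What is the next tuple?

First component: each term is the sum of the two before it; 5, 2, 7, 9, 16, 25 → 41.
Second component: perfect squares: 1², 2², 3², …; 1, 4, 9, 16, 25, 36 → 49.
For the third component, each term is the sum of the two before it: 4, 5, 9, 14, 23, 37 → 60.
Combining the parts gives {41 : 49 : 60}.

{41 : 49 : 60}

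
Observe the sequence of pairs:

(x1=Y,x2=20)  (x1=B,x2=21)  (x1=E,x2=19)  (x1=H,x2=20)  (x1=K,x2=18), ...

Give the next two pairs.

(x1=N,x2=19), (x1=Q,x2=17)

X1 goes Y, B, E, H, K → N → Q (letters move forward 3 places in the alphabet, wrapping Z→A).
X2: alternating steps +1, −2, +1, −2, …; 20, 21, 19, 20, 18 → 19 → 17.
So the next two pairs are (x1=N,x2=19) and (x1=Q,x2=17).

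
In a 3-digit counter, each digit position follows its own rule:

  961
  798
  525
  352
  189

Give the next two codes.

916 then 743

First digit — −2 each step, mod 10: 9, 7, 5, 3, 1 → 9 → 7.
Second digit: 6, 9, 2, 5, 8 → 1 → 4 (+3 each step, mod 10).
Third digit: −3 each step, mod 10, so 1, 8, 5, 2, 9 → 6 → 3.
So the next two codes are 916 and 743.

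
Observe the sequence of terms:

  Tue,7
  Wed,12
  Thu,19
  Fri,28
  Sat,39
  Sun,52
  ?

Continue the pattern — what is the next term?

Day goes Tue, Wed, Thu, Fri, Sat, Sun → Mon (runs through the weekdays Mon→Sun).
Second slot — differences are 5, 7, 9, … (increasing by 2 each time): 7, 12, 19, 28, 39, 52 → 67.
So the next term is Mon,67.

Mon,67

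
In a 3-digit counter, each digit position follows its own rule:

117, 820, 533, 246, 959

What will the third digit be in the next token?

2

First digit — −3 each step, mod 10: 1, 8, 5, 2, 9 → 6.
Second digit: 1, 2, 3, 4, 5 → 6 (+1 each step, mod 10).
Third digit: 7, 0, 3, 6, 9 → 2 (+3 each step, mod 10).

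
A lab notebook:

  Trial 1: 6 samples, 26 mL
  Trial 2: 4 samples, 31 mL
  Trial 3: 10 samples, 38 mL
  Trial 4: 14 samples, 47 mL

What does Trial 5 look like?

Samples — each term is the sum of the two before it: 6, 4, 10, 14 → 24.
ML goes 26, 31, 38, 47 → 58 (differences are 5, 7, 9, … (increasing by 2 each time)).
Putting it together: 24 samples, 58 mL.

24 samples, 58 mL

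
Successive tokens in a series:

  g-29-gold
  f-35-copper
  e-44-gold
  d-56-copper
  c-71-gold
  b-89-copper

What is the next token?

Letter — letters move back 1 place in the alphabet: g, f, e, d, c, b → a.
For the second component, differences are 6, 9, 12, … (increasing by 3 each time): 29, 35, 44, 56, 71, 89 → 110.
Metal: gold, copper, gold, copper, gold, copper → gold (alternates gold ↔ copper).
So the next token is a-110-gold.

a-110-gold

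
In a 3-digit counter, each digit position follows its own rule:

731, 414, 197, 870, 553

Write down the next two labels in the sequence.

First digit: 7, 4, 1, 8, 5 → 2 → 9 (−3 each step, mod 10).
Second digit: −2 each step, mod 10, so 3, 1, 9, 7, 5 → 3 → 1.
Third digit: 1, 4, 7, 0, 3 → 6 → 9 (+3 each step, mod 10).
So the next two labels are 236 and 919.

236, 919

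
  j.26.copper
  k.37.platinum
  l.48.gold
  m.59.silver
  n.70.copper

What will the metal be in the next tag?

platinum

Metal — repeats copper → platinum → gold → silver: copper, platinum, gold, silver, copper → platinum.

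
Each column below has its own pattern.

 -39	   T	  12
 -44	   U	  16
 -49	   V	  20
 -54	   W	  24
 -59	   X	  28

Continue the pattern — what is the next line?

First component — −5 each step: -39, -44, -49, -54, -59 → -64.
Letter goes T, U, V, W, X → Y (letters move forward 1 place in the alphabet).
Third component — +4 each step: 12, 16, 20, 24, 28 → 32.
Putting it together: -64  Y  32.

-64  Y  32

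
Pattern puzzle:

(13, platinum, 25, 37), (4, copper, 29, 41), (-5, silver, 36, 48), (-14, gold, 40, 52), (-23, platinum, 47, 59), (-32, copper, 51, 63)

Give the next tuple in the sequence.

First part: −9 each step; 13, 4, -5, -14, -23, -32 → -41.
Metal — repeats platinum → copper → silver → gold: platinum, copper, silver, gold, platinum, copper → silver.
Third part goes 25, 29, 36, 40, 47, 51 → 58 (alternating steps +4, +7, +4, +7, …).
Fourth part goes 37, 41, 48, 52, 59, 63 → 70 (always 12 more than the third part).
Putting it together: (-41, silver, 58, 70).

(-41, silver, 58, 70)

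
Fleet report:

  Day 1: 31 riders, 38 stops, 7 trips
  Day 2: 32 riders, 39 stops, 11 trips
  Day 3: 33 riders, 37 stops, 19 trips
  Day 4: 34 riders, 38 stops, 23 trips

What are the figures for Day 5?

Riders — +1 each step: 31, 32, 33, 34 → 35.
Stops — alternating steps +1, −2, +1, −2, …: 38, 39, 37, 38 → 36.
Trips: 7, 11, 19, 23 → 31 (alternating steps +4, +8, +4, +8, …).
Putting it together: 35 riders, 36 stops, 31 trips.

35 riders, 36 stops, 31 trips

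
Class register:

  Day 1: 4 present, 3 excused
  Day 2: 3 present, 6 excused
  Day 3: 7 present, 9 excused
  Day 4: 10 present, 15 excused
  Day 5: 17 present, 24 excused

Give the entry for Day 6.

Present goes 4, 3, 7, 10, 17 → 27 (each term is the sum of the two before it).
For the excused, each term is the sum of the two before it: 3, 6, 9, 15, 24 → 39.
Putting it together: 27 present, 39 excused.

27 present, 39 excused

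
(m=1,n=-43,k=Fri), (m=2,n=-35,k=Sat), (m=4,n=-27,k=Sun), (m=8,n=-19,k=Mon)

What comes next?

(m=16,n=-11,k=Tue)

M: ×2 each step; 1, 2, 4, 8 → 16.
N: -43, -35, -27, -19 → -11 (+8 each step).
K: runs through the weekdays Mon→Sun, so Fri, Sat, Sun, Mon → Tue.
So the next tuple is (m=16,n=-11,k=Tue).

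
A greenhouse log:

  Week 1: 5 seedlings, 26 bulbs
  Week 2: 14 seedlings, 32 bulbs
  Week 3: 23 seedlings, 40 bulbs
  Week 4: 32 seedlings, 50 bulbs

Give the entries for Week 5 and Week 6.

For the seedlings, +9 each step: 5, 14, 23, 32 → 41 → 50.
Bulbs goes 26, 32, 40, 50 → 62 → 76 (differences are 6, 8, 10, … (increasing by 2 each time)).
Putting the parts together: 41 seedlings, 62 bulbs and then 50 seedlings, 76 bulbs.

41 seedlings, 62 bulbs; 50 seedlings, 76 bulbs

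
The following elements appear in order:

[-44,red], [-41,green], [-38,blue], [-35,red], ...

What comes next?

First entry: +3 each step, so -44, -41, -38, -35 → -32.
For the colour, repeats red → green → blue: red, green, blue, red → green.
So the next element is [-32,green].

[-32,green]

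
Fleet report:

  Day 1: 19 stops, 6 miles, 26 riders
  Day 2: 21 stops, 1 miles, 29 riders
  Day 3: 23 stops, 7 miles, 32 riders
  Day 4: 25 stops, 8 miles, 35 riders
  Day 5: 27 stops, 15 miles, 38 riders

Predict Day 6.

29 stops, 23 miles, 41 riders

Stops goes 19, 21, 23, 25, 27 → 29 (+2 each step).
Miles: each term is the sum of the two before it; 6, 1, 7, 8, 15 → 23.
Riders: 26, 29, 32, 35, 38 → 41 (+3 each step).
Putting it together: 29 stops, 23 miles, 41 riders.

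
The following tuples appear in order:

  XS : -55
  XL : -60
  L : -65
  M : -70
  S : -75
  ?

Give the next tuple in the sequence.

XS : -80

Size — runs backward through clothing sizes XS→XL: XS, XL, L, M, S → XS.
Second coordinate goes -55, -60, -65, -70, -75 → -80 (−5 each step).
Combining the parts gives XS : -80.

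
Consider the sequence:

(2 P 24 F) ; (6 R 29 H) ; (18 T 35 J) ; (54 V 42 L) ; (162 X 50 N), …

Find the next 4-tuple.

First entry: ×3 each step, so 2, 6, 18, 54, 162 → 486.
First letter: P, R, T, V, X → Z (letters move forward 2 places in the alphabet).
Third entry: differences are 5, 6, 7, … (increasing by 1 each time); 24, 29, 35, 42, 50 → 59.
Second letter: letters move forward 2 places in the alphabet, so F, H, J, L, N → P.
Combining the parts gives (486 Z 59 P).

(486 Z 59 P)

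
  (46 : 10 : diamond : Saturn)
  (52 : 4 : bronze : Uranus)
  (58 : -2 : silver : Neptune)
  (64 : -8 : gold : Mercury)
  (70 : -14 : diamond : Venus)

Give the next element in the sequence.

First coordinate: 46, 52, 58, 64, 70 → 76 (+6 each step).
Second coordinate — −6 each step: 10, 4, -2, -8, -14 → -20.
Rank: repeats diamond → bronze → silver → gold, so diamond, bronze, silver, gold, diamond → bronze.
Planet: Saturn, Uranus, Neptune, Mercury, Venus → Earth (runs through the planets Mercury→Neptune).
Combining the parts gives (76 : -20 : bronze : Earth).

(76 : -20 : bronze : Earth)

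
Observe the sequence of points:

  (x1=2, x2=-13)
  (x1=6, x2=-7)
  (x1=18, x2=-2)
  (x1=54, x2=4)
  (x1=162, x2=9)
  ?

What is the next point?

(x1=486, x2=15)

X1: ×3 each step; 2, 6, 18, 54, 162 → 486.
X2: alternating steps +6, +5, +6, +5, …, so -13, -7, -2, 4, 9 → 15.
So the next point is (x1=486, x2=15).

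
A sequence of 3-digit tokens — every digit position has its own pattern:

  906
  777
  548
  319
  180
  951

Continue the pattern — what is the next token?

722

First digit — −2 each step, mod 10: 9, 7, 5, 3, 1, 9 → 7.
Second digit: 0, 7, 4, 1, 8, 5 → 2 (−3 each step, mod 10).
Third digit goes 6, 7, 8, 9, 0, 1 → 2 (+1 each step, mod 10).
Combining the parts gives 722.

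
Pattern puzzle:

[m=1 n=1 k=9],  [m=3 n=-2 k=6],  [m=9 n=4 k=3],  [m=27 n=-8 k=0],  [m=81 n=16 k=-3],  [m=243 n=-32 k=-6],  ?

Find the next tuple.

[m=729 n=64 k=-9]

M: 1, 3, 9, 27, 81, 243 → 729 (×3 each step).
N goes 1, -2, 4, -8, 16, -32 → 64 (×(-2) each step).
K: −3 each step; 9, 6, 3, 0, -3, -6 → -9.
Combining the parts gives [m=729 n=64 k=-9].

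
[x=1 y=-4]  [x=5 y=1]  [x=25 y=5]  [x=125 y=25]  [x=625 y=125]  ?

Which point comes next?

X: 1, 5, 25, 125, 625 → 3125 (×5 each step).
Y: always the previous value of the x; -4, 1, 5, 25, 125 → 625.
So the next point is [x=3125 y=625].

[x=3125 y=625]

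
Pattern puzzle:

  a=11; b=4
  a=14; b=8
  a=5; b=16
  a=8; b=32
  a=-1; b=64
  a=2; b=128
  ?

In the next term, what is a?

-7

For the a, alternating steps +3, −9, +3, −9, …: 11, 14, 5, 8, -1, 2 → -7.
B goes 4, 8, 16, 32, 64, 128 → 256 (×2 each step).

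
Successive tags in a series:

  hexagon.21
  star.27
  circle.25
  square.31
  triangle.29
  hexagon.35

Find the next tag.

Shape: repeats hexagon → star → circle → square → triangle; hexagon, star, circle, square, triangle, hexagon → star.
Second component: alternating steps +6, −2, +6, −2, …; 21, 27, 25, 31, 29, 35 → 33.
So the next tag is star.33.

star.33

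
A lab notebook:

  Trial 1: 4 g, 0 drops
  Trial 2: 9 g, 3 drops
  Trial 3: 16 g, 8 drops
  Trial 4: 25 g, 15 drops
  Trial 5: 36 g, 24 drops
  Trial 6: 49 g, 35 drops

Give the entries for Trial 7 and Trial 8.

G goes 4, 9, 16, 25, 36, 49 → 64 → 81 (perfect squares: 2², 3², 4², …).
Drops — differences are 3, 5, 7, … (increasing by 2 each time): 0, 3, 8, 15, 24, 35 → 48 → 63.
Putting the parts together: 64 g, 48 drops and then 81 g, 63 drops.

64 g, 48 drops; 81 g, 63 drops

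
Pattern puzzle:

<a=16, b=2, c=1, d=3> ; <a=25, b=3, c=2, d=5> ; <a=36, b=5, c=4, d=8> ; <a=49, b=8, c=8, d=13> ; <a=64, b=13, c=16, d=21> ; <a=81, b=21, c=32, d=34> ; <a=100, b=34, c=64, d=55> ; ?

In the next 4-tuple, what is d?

D: each term is the sum of the two before it; 3, 5, 8, 13, 21, 34, 55 → 89.

89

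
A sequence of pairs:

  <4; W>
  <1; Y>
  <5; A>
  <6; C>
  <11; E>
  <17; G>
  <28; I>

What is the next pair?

<45; K>

First component: each term is the sum of the two before it, so 4, 1, 5, 6, 11, 17, 28 → 45.
For the letter, letters move forward 2 places in the alphabet, wrapping Z→A: W, Y, A, C, E, G, I → K.
Putting it together: <45; K>.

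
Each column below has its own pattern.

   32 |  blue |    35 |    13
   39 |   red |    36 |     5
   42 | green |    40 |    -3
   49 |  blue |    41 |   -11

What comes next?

First component: 32, 39, 42, 49 → 52 (alternating steps +7, +3, +7, +3, …).
For the colour, repeats blue → red → green: blue, red, green, blue → red.
Third component — alternating steps +1, +4, +1, +4, …: 35, 36, 40, 41 → 45.
Fourth component: −8 each step, so 13, 5, -3, -11 → -19.
Combining the parts gives 52  red  45  -19.

52  red  45  -19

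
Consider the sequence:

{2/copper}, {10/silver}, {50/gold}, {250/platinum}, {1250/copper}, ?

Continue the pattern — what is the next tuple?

First value: ×5 each step; 2, 10, 50, 250, 1250 → 6250.
Metal — repeats copper → silver → gold → platinum: copper, silver, gold, platinum, copper → silver.
Combining the parts gives {6250/silver}.

{6250/silver}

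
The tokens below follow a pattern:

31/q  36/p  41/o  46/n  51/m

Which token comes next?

56/l

First component goes 31, 36, 41, 46, 51 → 56 (+5 each step).
For the letter, letters move back 1 place in the alphabet: q, p, o, n, m → l.
Combining the parts gives 56/l.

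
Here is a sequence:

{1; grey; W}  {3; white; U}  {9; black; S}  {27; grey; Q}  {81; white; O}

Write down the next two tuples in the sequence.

{243; black; M}, {729; grey; K}

First entry: ×3 each step; 1, 3, 9, 27, 81 → 243 → 729.
For the shade, repeats grey → white → black: grey, white, black, grey, white → black → grey.
Letter — letters move back 2 places in the alphabet: W, U, S, Q, O → M → K.
So the next two tuples are {243; black; M} and {729; grey; K}.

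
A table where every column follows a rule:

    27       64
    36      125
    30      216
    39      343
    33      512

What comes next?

First component: 27, 36, 30, 39, 33 → 42 (alternating steps +9, −6, +9, −6, …).
Second component: perfect cubes: 4³, 5³, 6³, …; 64, 125, 216, 343, 512 → 729.
So the next line is 42  729.

42  729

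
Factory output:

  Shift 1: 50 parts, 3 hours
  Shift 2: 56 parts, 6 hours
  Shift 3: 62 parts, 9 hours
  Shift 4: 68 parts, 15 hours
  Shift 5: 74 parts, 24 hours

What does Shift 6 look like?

80 parts, 39 hours

For the parts, +6 each step: 50, 56, 62, 68, 74 → 80.
Hours goes 3, 6, 9, 15, 24 → 39 (each term is the sum of the two before it).
Putting it together: 80 parts, 39 hours.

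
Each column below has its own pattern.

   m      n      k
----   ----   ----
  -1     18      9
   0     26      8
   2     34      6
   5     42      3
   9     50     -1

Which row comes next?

14  58  -6

Column m goes -1, 0, 2, 5, 9 → 14 (differences are 1, 2, 3, … (increasing by 1 each time)).
Column n: 18, 26, 34, 42, 50 → 58 (+8 each step).
For the column k, together with the column m always sums to 8: 9, 8, 6, 3, -1 → -6.
So the next row is 14  58  -6.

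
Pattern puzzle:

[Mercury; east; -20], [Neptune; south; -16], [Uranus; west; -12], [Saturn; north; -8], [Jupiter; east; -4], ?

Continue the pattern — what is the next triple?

Planet: runs backward through the planets Mercury→Neptune; Mercury, Neptune, Uranus, Saturn, Jupiter → Mars.
Direction goes east, south, west, north, east → south (repeats east → south → west → north).
Third slot: +4 each step; -20, -16, -12, -8, -4 → 0.
So the next triple is [Mars; south; 0].

[Mars; south; 0]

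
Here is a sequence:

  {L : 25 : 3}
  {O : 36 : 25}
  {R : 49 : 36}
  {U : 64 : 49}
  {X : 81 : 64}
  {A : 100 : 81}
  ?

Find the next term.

{D : 121 : 100}

Letter: letters move forward 3 places in the alphabet, wrapping Z→A, so L, O, R, U, X, A → D.
Second component: perfect squares: 5², 6², 7², …, so 25, 36, 49, 64, 81, 100 → 121.
Third component: always the previous value of the second component; 3, 25, 36, 49, 64, 81 → 100.
Putting it together: {D : 121 : 100}.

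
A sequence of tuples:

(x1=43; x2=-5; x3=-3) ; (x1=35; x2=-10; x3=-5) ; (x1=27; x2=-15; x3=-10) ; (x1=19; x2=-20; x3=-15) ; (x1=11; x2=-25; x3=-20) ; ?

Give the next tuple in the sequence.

(x1=3; x2=-30; x3=-25)

X1: 43, 35, 27, 19, 11 → 3 (−8 each step).
X2: −5 each step; -5, -10, -15, -20, -25 → -30.
X3: -3, -5, -10, -15, -20 → -25 (always the previous value of the x2).
Combining the parts gives (x1=3; x2=-30; x3=-25).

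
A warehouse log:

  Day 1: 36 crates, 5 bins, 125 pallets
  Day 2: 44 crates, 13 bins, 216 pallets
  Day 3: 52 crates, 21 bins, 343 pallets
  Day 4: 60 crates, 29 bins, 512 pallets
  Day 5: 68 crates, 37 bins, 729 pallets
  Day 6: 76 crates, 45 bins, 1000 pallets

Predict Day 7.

84 crates, 53 bins, 1331 pallets

Crates goes 36, 44, 52, 60, 68, 76 → 84 (+8 each step).
Bins: 5, 13, 21, 29, 37, 45 → 53 (+8 each step).
For the pallets, perfect cubes: 5³, 6³, 7³, …: 125, 216, 343, 512, 729, 1000 → 1331.
Putting it together: 84 crates, 53 bins, 1331 pallets.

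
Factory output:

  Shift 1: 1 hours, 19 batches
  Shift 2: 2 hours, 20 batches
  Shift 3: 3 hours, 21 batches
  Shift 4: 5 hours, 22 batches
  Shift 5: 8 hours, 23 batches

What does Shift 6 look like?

13 hours, 24 batches

For the hours, each term is the sum of the two before it: 1, 2, 3, 5, 8 → 13.
For the batches, +1 each step: 19, 20, 21, 22, 23 → 24.
Combining the parts gives 13 hours, 24 batches.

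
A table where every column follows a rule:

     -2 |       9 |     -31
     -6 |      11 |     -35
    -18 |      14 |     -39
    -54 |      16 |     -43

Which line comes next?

First component: ×3 each step; -2, -6, -18, -54 → -162.
For the second component, alternating steps +2, +3, +2, +3, …: 9, 11, 14, 16 → 19.
Third component: −4 each step, so -31, -35, -39, -43 → -47.
Combining the parts gives -162  19  -47.

-162  19  -47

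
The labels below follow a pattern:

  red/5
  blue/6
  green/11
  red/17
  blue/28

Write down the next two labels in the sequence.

green/45, red/73

For the colour, repeats red → blue → green: red, blue, green, red, blue → green → red.
Second component goes 5, 6, 11, 17, 28 → 45 → 73 (each term is the sum of the two before it).
Putting the parts together: green/45 and then red/73.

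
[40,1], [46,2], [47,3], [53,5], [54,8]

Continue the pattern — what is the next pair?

[60,13]

First entry goes 40, 46, 47, 53, 54 → 60 (alternating steps +6, +1, +6, +1, …).
Second entry goes 1, 2, 3, 5, 8 → 13 (each term is the sum of the two before it).
Combining the parts gives [60,13].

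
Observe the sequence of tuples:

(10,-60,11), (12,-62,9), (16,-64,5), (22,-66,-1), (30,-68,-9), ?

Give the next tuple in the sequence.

(40,-70,-19)

First value — differences are 2, 4, 6, … (increasing by 2 each time): 10, 12, 16, 22, 30 → 40.
Second value: −2 each step, so -60, -62, -64, -66, -68 → -70.
Third value: 11, 9, 5, -1, -9 → -19 (together with the first value always sums to 21).
So the next tuple is (40,-70,-19).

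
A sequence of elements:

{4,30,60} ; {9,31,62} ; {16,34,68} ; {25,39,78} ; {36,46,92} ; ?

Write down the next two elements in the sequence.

For the first coordinate, perfect squares: 2², 3², 4², …: 4, 9, 16, 25, 36 → 49 → 64.
Second coordinate: 30, 31, 34, 39, 46 → 55 → 66 (differences are 1, 3, 5, … (increasing by 2 each time)).
Third coordinate: always 2 × the second coordinate, so 60, 62, 68, 78, 92 → 110 → 132.
So the next two elements are {49,55,110} and {64,66,132}.

{49,55,110}, {64,66,132}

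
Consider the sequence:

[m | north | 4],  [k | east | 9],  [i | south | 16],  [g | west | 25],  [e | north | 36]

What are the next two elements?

[c | east | 49], [a | south | 64]

Letter: letters move back 2 places in the alphabet; m, k, i, g, e → c → a.
Direction goes north, east, south, west, north → east → south (repeats north → east → south → west).
Third component goes 4, 9, 16, 25, 36 → 49 → 64 (perfect squares: 2², 3², 4², …).
Putting the parts together: [c | east | 49] and then [a | south | 64].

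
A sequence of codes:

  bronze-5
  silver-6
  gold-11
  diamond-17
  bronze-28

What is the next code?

silver-45

Rank: repeats bronze → silver → gold → diamond; bronze, silver, gold, diamond, bronze → silver.
For the second component, each term is the sum of the two before it: 5, 6, 11, 17, 28 → 45.
Putting it together: silver-45.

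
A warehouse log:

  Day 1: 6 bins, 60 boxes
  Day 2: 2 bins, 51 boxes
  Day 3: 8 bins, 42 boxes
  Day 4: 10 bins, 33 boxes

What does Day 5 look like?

For the bins, each term is the sum of the two before it: 6, 2, 8, 10 → 18.
Boxes: −9 each step, so 60, 51, 42, 33 → 24.
So the next record is 18 bins, 24 boxes.

18 bins, 24 boxes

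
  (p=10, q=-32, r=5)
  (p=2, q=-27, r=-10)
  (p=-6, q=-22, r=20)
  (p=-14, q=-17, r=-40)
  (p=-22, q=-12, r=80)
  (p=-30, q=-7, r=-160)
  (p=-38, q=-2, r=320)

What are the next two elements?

P: −8 each step; 10, 2, -6, -14, -22, -30, -38 → -46 → -54.
Q goes -32, -27, -22, -17, -12, -7, -2 → 3 → 8 (+5 each step).
R: 5, -10, 20, -40, 80, -160, 320 → -640 → 1280 (×(-2) each step).
Putting the parts together: (p=-46, q=3, r=-640) and then (p=-54, q=8, r=1280).

(p=-46, q=3, r=-640), (p=-54, q=8, r=1280)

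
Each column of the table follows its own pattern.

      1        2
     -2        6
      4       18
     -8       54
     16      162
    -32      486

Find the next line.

64  1458

First component: ×(-2) each step, so 1, -2, 4, -8, 16, -32 → 64.
Second component — ×3 each step: 2, 6, 18, 54, 162, 486 → 1458.
Combining the parts gives 64  1458.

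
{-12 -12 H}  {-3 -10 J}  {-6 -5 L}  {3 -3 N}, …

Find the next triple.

First value: alternating steps +9, −3, +9, −3, …, so -12, -3, -6, 3 → 0.
Second value: -12, -10, -5, -3 → 2 (alternating steps +2, +5, +2, +5, …).
Letter goes H, J, L, N → P (letters move forward 2 places in the alphabet).
Combining the parts gives {0 2 P}.

{0 2 P}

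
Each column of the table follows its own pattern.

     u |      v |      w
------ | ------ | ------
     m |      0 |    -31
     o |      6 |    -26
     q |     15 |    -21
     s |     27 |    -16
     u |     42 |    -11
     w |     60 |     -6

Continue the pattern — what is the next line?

Column u: m, o, q, s, u, w → y (letters move forward 2 places in the alphabet).
Column v: 0, 6, 15, 27, 42, 60 → 81 (differences are 6, 9, 12, … (increasing by 3 each time)).
Column w: +5 each step, so -31, -26, -21, -16, -11, -6 → -1.
Putting it together: y  81  -1.

y  81  -1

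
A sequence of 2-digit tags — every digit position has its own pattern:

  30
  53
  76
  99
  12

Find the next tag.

For the first digit, +2 each step, mod 10: 3, 5, 7, 9, 1 → 3.
Second digit — +3 each step, mod 10: 0, 3, 6, 9, 2 → 5.
Putting it together: 35.

35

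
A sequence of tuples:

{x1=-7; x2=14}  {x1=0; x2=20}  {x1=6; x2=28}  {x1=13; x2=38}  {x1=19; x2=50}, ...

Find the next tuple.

{x1=26; x2=64}

X1: -7, 0, 6, 13, 19 → 26 (alternating steps +7, +6, +7, +6, …).
X2 — differences are 6, 8, 10, … (increasing by 2 each time): 14, 20, 28, 38, 50 → 64.
Putting it together: {x1=26; x2=64}.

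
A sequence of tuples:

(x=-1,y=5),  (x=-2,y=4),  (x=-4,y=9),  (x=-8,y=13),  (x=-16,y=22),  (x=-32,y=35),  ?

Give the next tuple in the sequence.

X: ×2 each step, so -1, -2, -4, -8, -16, -32 → -64.
Y: 5, 4, 9, 13, 22, 35 → 57 (each term is the sum of the two before it).
Combining the parts gives (x=-64,y=57).

(x=-64,y=57)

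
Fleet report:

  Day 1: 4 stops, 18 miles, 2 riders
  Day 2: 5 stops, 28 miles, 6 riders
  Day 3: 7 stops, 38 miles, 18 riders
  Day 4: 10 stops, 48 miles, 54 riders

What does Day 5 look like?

Stops: differences are 1, 2, 3, … (increasing by 1 each time), so 4, 5, 7, 10 → 14.
Miles: +10 each step, so 18, 28, 38, 48 → 58.
Riders: ×3 each step; 2, 6, 18, 54 → 162.
So the next line is 14 stops, 58 miles, 162 riders.

14 stops, 58 miles, 162 riders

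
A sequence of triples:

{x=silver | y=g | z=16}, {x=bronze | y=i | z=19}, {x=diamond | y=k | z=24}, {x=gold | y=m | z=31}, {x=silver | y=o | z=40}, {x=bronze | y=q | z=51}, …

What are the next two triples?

{x=diamond | y=s | z=64}, {x=gold | y=u | z=79}

For the x, repeats silver → bronze → diamond → gold: silver, bronze, diamond, gold, silver, bronze → diamond → gold.
Y: g, i, k, m, o, q → s → u (letters move forward 2 places in the alphabet).
Z goes 16, 19, 24, 31, 40, 51 → 64 → 79 (differences are 3, 5, 7, … (increasing by 2 each time)).
So the next two triples are {x=diamond | y=s | z=64} and {x=gold | y=u | z=79}.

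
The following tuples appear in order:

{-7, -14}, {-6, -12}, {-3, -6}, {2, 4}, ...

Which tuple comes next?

{9, 18}

First slot: differences are 1, 3, 5, … (increasing by 2 each time); -7, -6, -3, 2 → 9.
Second slot goes -14, -12, -6, 4 → 18 (always 2 × the first slot).
Putting it together: {9, 18}.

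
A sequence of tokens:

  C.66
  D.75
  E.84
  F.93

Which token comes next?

Letter: letters move forward 1 place in the alphabet, so C, D, E, F → G.
Second component: +9 each step, so 66, 75, 84, 93 → 102.
Putting it together: G.102.

G.102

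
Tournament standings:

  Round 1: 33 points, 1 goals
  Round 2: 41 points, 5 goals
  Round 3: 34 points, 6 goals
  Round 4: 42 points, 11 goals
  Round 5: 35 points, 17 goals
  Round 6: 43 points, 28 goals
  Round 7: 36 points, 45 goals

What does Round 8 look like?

44 points, 73 goals

For the points, alternating steps +8, −7, +8, −7, …: 33, 41, 34, 42, 35, 43, 36 → 44.
Goals: 1, 5, 6, 11, 17, 28, 45 → 73 (each term is the sum of the two before it).
So the next line is 44 points, 73 goals.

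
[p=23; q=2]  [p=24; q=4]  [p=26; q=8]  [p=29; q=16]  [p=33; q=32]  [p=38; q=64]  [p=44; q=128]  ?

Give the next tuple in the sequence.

[p=51; q=256]

P: differences are 1, 2, 3, … (increasing by 1 each time), so 23, 24, 26, 29, 33, 38, 44 → 51.
Q — ×2 each step: 2, 4, 8, 16, 32, 64, 128 → 256.
Combining the parts gives [p=51; q=256].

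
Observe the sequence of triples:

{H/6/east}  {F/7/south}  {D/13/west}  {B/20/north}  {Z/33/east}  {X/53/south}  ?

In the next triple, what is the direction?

For the letter, letters move back 2 places in the alphabet, wrapping A→Z: H, F, D, B, Z, X → V.
Second part: each term is the sum of the two before it; 6, 7, 13, 20, 33, 53 → 86.
For the direction, repeats east → south → west → north: east, south, west, north, east, south → west.

west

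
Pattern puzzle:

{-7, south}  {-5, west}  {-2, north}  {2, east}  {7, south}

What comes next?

{13, west}

First slot goes -7, -5, -2, 2, 7 → 13 (differences are 2, 3, 4, … (increasing by 1 each time)).
Direction goes south, west, north, east, south → west (repeats south → west → north → east).
Putting it together: {13, west}.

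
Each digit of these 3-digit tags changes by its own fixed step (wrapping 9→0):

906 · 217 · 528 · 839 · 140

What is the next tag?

First digit — +3 each step, mod 10: 9, 2, 5, 8, 1 → 4.
Second digit: +1 each step, mod 10; 0, 1, 2, 3, 4 → 5.
For the third digit, +1 each step, mod 10: 6, 7, 8, 9, 0 → 1.
So the next tag is 451.

451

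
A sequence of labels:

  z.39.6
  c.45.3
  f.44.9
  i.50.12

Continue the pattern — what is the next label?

For the letter, letters move forward 3 places in the alphabet, wrapping Z→A: z, c, f, i → l.
Second component: alternating steps +6, −1, +6, −1, …; 39, 45, 44, 50 → 49.
For the third component, each term is the sum of the two before it: 6, 3, 9, 12 → 21.
Putting it together: l.49.21.

l.49.21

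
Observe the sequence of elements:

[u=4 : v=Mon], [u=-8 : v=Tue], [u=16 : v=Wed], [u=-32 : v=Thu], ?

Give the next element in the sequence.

[u=64 : v=Fri]

U: ×(-2) each step, so 4, -8, 16, -32 → 64.
V: runs through the weekdays Mon→Sun; Mon, Tue, Wed, Thu → Fri.
So the next element is [u=64 : v=Fri].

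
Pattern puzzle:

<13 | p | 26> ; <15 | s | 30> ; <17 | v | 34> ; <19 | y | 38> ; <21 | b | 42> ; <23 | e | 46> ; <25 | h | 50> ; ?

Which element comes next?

First slot goes 13, 15, 17, 19, 21, 23, 25 → 27 (+2 each step).
Letter: letters move forward 3 places in the alphabet, wrapping Z→A, so p, s, v, y, b, e, h → k.
Third slot: always 2 × the first slot, so 26, 30, 34, 38, 42, 46, 50 → 54.
Combining the parts gives <27 | k | 54>.

<27 | k | 54>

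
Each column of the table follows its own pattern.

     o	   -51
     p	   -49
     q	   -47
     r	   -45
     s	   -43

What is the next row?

Letter: o, p, q, r, s → t (letters move forward 1 place in the alphabet).
Second component goes -51, -49, -47, -45, -43 → -41 (+2 each step).
Combining the parts gives t  -41.

t  -41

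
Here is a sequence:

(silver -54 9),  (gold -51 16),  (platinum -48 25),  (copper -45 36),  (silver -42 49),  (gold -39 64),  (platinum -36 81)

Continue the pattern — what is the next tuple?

(copper -33 100)

For the metal, repeats silver → gold → platinum → copper: silver, gold, platinum, copper, silver, gold, platinum → copper.
Second entry: +3 each step; -54, -51, -48, -45, -42, -39, -36 → -33.
Third entry: perfect squares: 3², 4², 5², …; 9, 16, 25, 36, 49, 64, 81 → 100.
Putting it together: (copper -33 100).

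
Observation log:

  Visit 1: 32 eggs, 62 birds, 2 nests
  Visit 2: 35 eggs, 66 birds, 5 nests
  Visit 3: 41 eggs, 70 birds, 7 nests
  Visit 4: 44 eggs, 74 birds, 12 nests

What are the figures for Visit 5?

50 eggs, 78 birds, 19 nests

Eggs: alternating steps +3, +6, +3, +6, …; 32, 35, 41, 44 → 50.
Birds: 62, 66, 70, 74 → 78 (+4 each step).
Nests: 2, 5, 7, 12 → 19 (each term is the sum of the two before it).
Combining the parts gives 50 eggs, 78 birds, 19 nests.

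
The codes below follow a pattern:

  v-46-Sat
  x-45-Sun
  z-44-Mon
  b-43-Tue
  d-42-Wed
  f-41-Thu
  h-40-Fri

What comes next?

Letter goes v, x, z, b, d, f, h → j (letters move forward 2 places in the alphabet, wrapping Z→A).
Second component — −1 each step: 46, 45, 44, 43, 42, 41, 40 → 39.
Day goes Sat, Sun, Mon, Tue, Wed, Thu, Fri → Sat (runs through the weekdays Mon→Sun).
So the next code is j-39-Sat.

j-39-Sat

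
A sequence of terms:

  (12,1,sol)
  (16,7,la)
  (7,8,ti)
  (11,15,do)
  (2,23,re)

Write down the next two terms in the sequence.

(6,38,mi), (-3,61,fa)

First value goes 12, 16, 7, 11, 2 → 6 → -3 (alternating steps +4, −9, +4, −9, …).
For the second value, each term is the sum of the two before it: 1, 7, 8, 15, 23 → 38 → 61.
Note: runs through the solfège scale do→ti, so sol, la, ti, do, re → mi → fa.
So the next two terms are (6,38,mi) and (-3,61,fa).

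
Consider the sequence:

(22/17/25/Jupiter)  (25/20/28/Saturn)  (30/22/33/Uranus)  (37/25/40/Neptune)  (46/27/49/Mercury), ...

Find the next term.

First value: differences are 3, 5, 7, … (increasing by 2 each time); 22, 25, 30, 37, 46 → 57.
Second value: alternating steps +3, +2, +3, +2, …, so 17, 20, 22, 25, 27 → 30.
Third value: 25, 28, 33, 40, 49 → 60 (always 3 more than the first value).
Planet goes Jupiter, Saturn, Uranus, Neptune, Mercury → Venus (runs through the planets Mercury→Neptune).
Putting it together: (57/30/60/Venus).

(57/30/60/Venus)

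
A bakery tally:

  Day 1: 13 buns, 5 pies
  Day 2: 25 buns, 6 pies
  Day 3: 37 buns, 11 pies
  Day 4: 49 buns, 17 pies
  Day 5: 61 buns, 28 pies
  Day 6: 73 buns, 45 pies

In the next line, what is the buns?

85

Buns — +12 each step: 13, 25, 37, 49, 61, 73 → 85.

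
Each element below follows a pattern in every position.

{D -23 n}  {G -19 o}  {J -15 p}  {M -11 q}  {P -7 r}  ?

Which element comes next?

First letter goes D, G, J, M, P → S (letters move forward 3 places in the alphabet).
Second component — +4 each step: -23, -19, -15, -11, -7 → -3.
Second letter: n, o, p, q, r → s (letters move forward 1 place in the alphabet).
Combining the parts gives {S -3 s}.

{S -3 s}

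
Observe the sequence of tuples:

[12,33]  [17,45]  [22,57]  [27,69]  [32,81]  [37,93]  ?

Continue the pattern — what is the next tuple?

For the first part, +5 each step: 12, 17, 22, 27, 32, 37 → 42.
Second part: +12 each step; 33, 45, 57, 69, 81, 93 → 105.
So the next tuple is [42,105].

[42,105]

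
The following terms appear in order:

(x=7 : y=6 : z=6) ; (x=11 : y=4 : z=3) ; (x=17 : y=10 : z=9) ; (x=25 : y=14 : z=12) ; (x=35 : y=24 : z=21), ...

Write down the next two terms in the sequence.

(x=47 : y=38 : z=33), (x=61 : y=62 : z=54)

X: differences are 4, 6, 8, … (increasing by 2 each time); 7, 11, 17, 25, 35 → 47 → 61.
Y: each term is the sum of the two before it; 6, 4, 10, 14, 24 → 38 → 62.
Z: each term is the sum of the two before it, so 6, 3, 9, 12, 21 → 33 → 54.
So the next two terms are (x=47 : y=38 : z=33) and (x=61 : y=62 : z=54).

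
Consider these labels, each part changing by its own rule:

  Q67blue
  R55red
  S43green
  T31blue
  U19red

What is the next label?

V7green

Letter: letters move forward 1 place in the alphabet, so Q, R, S, T, U → V.
Second component: 67, 55, 43, 31, 19 → 7 (−12 each step).
Colour: blue, red, green, blue, red → green (repeats blue → red → green).
Putting it together: V7green.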